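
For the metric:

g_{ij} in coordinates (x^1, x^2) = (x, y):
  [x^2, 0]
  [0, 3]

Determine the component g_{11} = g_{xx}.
With x^1 = x, x^2 = y, g_{11} = g_{xx} is the row-1, column-1 entry of the matrix.
g_{11} = x^2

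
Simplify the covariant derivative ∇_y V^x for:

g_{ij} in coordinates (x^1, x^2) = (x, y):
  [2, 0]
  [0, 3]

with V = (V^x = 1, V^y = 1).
All Christoffel symbols are zero.
∇_y V^x = ∂_y V^x + Γ^x_{y j} V^j
  = (0) + (0)(1) + (0)(1)
  = 0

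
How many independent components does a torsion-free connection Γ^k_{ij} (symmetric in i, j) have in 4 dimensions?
Γ^k_{ij} has n choices for the upper index and n(n+1)/2 independent symmetric lower index pairs.
Total = 4 × 4×5/2 = 4 × 10 = 40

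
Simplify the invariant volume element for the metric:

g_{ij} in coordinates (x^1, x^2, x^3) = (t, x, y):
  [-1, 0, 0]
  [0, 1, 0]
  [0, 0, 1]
det(g) = -1
√|det(g)| = 1
Volume element: dV = 1 dt dx dy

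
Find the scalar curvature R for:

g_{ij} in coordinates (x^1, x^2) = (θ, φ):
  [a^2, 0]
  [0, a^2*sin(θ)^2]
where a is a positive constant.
Non-zero Christoffel symbols (Γ^k_{ij} = Γ^k_{ji}):
Γ^θ_{φ φ} = -sin(2*θ)/2
Γ^φ_{θ φ} = 1/tan(θ)
Ricci tensor (R_{ij} = R^k_{ikj}): R_{θθ} = 1, R_{θφ} = 0, R_{φφ} = sin(θ)^2
Inverse metric: g^{θθ} = 1/a^2, g^{φφ} = 1/(a^2*sin(θ)^2)
R = g^{ij} R_{ij} = (1/a^2)(1) + (1/(a^2*sin(θ)^2))(sin(θ)^2) = 2/a^2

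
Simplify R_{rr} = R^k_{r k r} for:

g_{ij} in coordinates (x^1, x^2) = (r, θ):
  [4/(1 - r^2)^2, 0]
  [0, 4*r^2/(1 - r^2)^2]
Non-zero Christoffel symbols (Γ^k_{ij} = Γ^k_{ji}):
Γ^r_{r r} = 2*r/(1 - r^2)
Γ^r_{θ θ} = (r^3 + r)/(r^2 - 1)
Γ^θ_{r θ} = (-r^2 - 1)/(r^3 - r)
R^r_{r r r} = 0 (a repeated index in an antisymmetric pair)
R^θ_{r θ r} = ∂_θ Γ^θ_{r r} - ∂_r Γ^θ_{r θ} + Γ^θ_{θ m} Γ^m_{r r} - Γ^θ_{r m} Γ^m_{r θ}
  = (0) - ((r^4 + 4*r^2 - 1)/(r^3 - r)^2) + (2*(r^2 + 1)/(r^2 - 1)^2) - ((r^2 + 1)^2/(r^3 - r)^2) = -4/(r^2 - 1)^2
R_{rr} = R^r_{r r r} + R^θ_{r θ r} = (0) + (-4/(r^2 - 1)^2) = -4/(r^2 - 1)^2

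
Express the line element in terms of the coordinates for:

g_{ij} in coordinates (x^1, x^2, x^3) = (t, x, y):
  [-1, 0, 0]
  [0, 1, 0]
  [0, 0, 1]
ds^2 = g_{ij} dx^i dx^j; only the non-zero components contribute.
ds^2 = -dt^2 + dx^2 + dy^2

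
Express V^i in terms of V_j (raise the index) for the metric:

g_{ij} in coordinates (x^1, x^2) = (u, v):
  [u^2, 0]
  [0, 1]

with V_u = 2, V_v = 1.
Inverse metric (diagonal): g^{uu} = 1/u^2, g^{vv} = 1
V^i = g^{ij} V_j:
V^u = (1/u^2)(2) + (0)(1) = 2/u^2
V^v = (0)(2) + (1)(1) = 1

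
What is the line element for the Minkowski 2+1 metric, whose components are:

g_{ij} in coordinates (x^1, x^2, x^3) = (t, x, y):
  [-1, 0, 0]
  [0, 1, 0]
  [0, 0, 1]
ds^2 = g_{ij} dx^i dx^j; only the non-zero components contribute.
ds^2 = -dt^2 + dx^2 + dy^2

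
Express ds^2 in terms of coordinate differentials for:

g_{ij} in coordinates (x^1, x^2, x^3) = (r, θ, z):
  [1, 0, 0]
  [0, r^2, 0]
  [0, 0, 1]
ds^2 = g_{ij} dx^i dx^j; only the non-zero components contribute.
ds^2 = dr^2 + r^2 dθ^2 + dz^2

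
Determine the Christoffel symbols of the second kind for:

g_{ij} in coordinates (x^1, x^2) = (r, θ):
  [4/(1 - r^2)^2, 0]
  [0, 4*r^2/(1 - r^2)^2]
Using Γ^k_{ij} = (1/2) g^{km} (∂_i g_{mj} + ∂_j g_{mi} - ∂_m g_{ij}); the metric is diagonal, so only the m = k term contributes.
Non-zero symbols (using the symmetry Γ^k_{ij} = Γ^k_{ji}):
Γ^r_{r r} = (1/2) g^{rr} (∂_r g_{rr} + ∂_r g_{rr} - ∂_r g_{rr}) = (1/2)((1 - r^2)^2/4)((16*r/(1 - r^2)^3) + (16*r/(1 - r^2)^3) - (16*r/(1 - r^2)^3)) = 2*r/(1 - r^2)
Γ^r_{θ θ} = (1/2) g^{rr} (∂_θ g_{rθ} + ∂_θ g_{rθ} - ∂_r g_{θθ}) = (1/2)((1 - r^2)^2/4)((0) + (0) - (-8*(r^3 + r)/(r^2 - 1)^3)) = (r^3 + r)/(r^2 - 1)
Γ^θ_{r θ} = (1/2) g^{θθ} (∂_r g_{θθ} + ∂_θ g_{θr} - ∂_θ g_{rθ}) = (1/2)((1 - r^2)^2/(4*r^2))((-8*(r^3 + r)/(r^2 - 1)^3) + (0) - (0)) = (-r^2 - 1)/(r^3 - r)
All other Christoffel symbols are zero.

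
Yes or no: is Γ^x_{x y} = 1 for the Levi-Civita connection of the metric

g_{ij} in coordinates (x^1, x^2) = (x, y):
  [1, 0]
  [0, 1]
Γ^x_{x y} = (1/2) g^{xx} (∂_x g_{xy} + ∂_y g_{xx} - ∂_x g_{xy}) = (1/2)(1)((0) + (0) - (0)) = 0
This differs from the proposed value 1.
No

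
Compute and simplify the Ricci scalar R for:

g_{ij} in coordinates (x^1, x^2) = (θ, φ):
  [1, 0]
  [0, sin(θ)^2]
Non-zero Christoffel symbols (Γ^k_{ij} = Γ^k_{ji}):
Γ^θ_{φ φ} = -sin(2*θ)/2
Γ^φ_{θ φ} = 1/tan(θ)
Ricci tensor (R_{ij} = R^k_{ikj}): R_{θθ} = 1, R_{θφ} = 0, R_{φφ} = sin(θ)^2
Inverse metric: g^{θθ} = 1, g^{φφ} = 1/sin(θ)^2
R = g^{ij} R_{ij} = (1)(1) + (1/sin(θ)^2)(sin(θ)^2) = 2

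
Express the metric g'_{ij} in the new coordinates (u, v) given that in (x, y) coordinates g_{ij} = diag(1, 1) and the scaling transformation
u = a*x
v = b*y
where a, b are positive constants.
Invert the transformation: x = u/a, y = v/b
g'_{ij} = (∂x^k/∂x'^i)(∂x^l/∂x'^j) g_{kl}; with g_{kl} = δ_{kl} this is Σ_k (∂x^k/∂x'^i)(∂x^k/∂x'^j).
Jacobian: ∂x/∂u = 1/a, ∂x/∂v = 0, ∂y/∂u = 0, ∂y/∂v = 1/b
g'_{uu} = (1/a)(1/a) + (0)(0) = 1/a^2
g'_{uv} = (1/a)(0) + (0)(1/b) = 0
g'_{vv} = (0)(0) + (1/b)(1/b) = 1/b^2
g'_{ij} = diag(1/a^2, 1/b^2)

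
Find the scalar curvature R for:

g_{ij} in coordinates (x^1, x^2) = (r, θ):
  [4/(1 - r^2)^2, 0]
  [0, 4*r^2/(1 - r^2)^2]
Non-zero Christoffel symbols (Γ^k_{ij} = Γ^k_{ji}):
Γ^r_{r r} = 2*r/(1 - r^2)
Γ^r_{θ θ} = (r^3 + r)/(r^2 - 1)
Γ^θ_{r θ} = (-r^2 - 1)/(r^3 - r)
Ricci tensor (R_{ij} = R^k_{ikj}): R_{rr} = -4/(r^2 - 1)^2, R_{rθ} = 0, R_{θθ} = -4*r^2/(r^2 - 1)^2
Inverse metric: g^{rr} = (1 - r^2)^2/4, g^{θθ} = (1 - r^2)^2/(4*r^2)
R = g^{ij} R_{ij} = ((1 - r^2)^2/4)(-4/(r^2 - 1)^2) + ((1 - r^2)^2/(4*r^2))(-4*r^2/(r^2 - 1)^2) = -2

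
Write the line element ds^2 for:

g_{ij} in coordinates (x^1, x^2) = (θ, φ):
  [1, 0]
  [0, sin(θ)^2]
ds^2 = g_{ij} dx^i dx^j; only the non-zero components contribute.
ds^2 = dθ^2 + sin(θ)^2 dφ^2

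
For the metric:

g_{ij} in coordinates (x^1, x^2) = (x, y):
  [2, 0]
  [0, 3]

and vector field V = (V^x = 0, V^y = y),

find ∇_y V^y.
All Christoffel symbols are zero.
∇_y V^y = ∂_y V^y + Γ^y_{y j} V^j
  = (1) + (0)(0) + (0)(y)
  = 1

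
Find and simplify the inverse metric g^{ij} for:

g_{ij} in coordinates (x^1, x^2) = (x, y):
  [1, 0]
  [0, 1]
The metric is diagonal, so g^{ij} is diagonal with entries 1/g_{ii}: diag(1, 1).
g^{ij}:
  [1, 0]
  [0, 1]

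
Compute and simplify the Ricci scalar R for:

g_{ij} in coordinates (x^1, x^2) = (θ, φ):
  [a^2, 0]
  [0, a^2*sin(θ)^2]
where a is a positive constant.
Non-zero Christoffel symbols (Γ^k_{ij} = Γ^k_{ji}):
Γ^θ_{φ φ} = -sin(2*θ)/2
Γ^φ_{θ φ} = 1/tan(θ)
Ricci tensor (R_{ij} = R^k_{ikj}): R_{θθ} = 1, R_{θφ} = 0, R_{φφ} = sin(θ)^2
Inverse metric: g^{θθ} = 1/a^2, g^{φφ} = 1/(a^2*sin(θ)^2)
R = g^{ij} R_{ij} = (1/a^2)(1) + (1/(a^2*sin(θ)^2))(sin(θ)^2) = 2/a^2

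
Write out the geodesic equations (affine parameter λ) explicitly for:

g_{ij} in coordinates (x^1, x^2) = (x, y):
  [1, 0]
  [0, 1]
Geodesic equation: d^2x^k/dλ^2 + Γ^k_{ij} (dx^i/dλ)(dx^j/dλ) = 0.
All Christoffel symbols vanish, so the geodesics are straight lines:
d^2x/dλ^2 = 0
d^2y/dλ^2 = 0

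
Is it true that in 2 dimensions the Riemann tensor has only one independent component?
The number of independent components is n^2(n^2-1)/12 = 4·3/12 = 1 for n = 2 (e.g. R_{1212}).
Yes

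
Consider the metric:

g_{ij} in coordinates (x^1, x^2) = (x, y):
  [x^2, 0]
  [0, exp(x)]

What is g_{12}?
With x^1 = x, x^2 = y, g_{12} = g_{xy} is the row-1, column-2 entry of the matrix.
g_{12} = 0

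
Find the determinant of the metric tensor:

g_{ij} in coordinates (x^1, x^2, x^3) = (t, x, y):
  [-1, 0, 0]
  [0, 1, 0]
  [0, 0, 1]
Diagonal metric: det(g) = g_{11}·g_{22}·g_{33}
= (-1)·(1)·(1)
det(g) = -1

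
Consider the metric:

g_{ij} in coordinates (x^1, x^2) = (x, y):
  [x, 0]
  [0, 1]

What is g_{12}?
With x^1 = x, x^2 = y, g_{12} = g_{xy} is the row-1, column-2 entry of the matrix.
g_{12} = 0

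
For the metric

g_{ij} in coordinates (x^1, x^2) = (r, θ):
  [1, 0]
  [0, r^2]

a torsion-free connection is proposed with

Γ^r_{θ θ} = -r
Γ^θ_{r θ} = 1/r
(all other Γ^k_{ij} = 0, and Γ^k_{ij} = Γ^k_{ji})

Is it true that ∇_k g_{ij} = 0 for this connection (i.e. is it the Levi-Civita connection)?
Using ∇_k g_{ij} = ∂_k g_{ij} - Γ^m_{ki} g_{mj} - Γ^m_{kj} g_{im}:
e.g. ∇_r g_{θθ} = (2*r) - (r) - (r) = 0
Every component ∇_k g_{ij} vanishes: the connection is metric compatible.
Yes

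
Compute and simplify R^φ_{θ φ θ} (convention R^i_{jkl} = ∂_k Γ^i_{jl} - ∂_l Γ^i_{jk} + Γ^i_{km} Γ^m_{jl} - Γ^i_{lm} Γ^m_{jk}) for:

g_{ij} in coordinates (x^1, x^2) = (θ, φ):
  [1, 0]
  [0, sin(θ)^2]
Non-zero Christoffel symbols (Γ^k_{ij} = Γ^k_{ji}):
Γ^θ_{φ φ} = -sin(2*θ)/2
Γ^φ_{θ φ} = 1/tan(θ)
R^φ_{θ φ θ} = ∂_φ Γ^φ_{θ θ} - ∂_θ Γ^φ_{θ φ} + Γ^φ_{φ m} Γ^m_{θ θ} - Γ^φ_{θ m} Γ^m_{θ φ}
  = (0) - (-1/sin(θ)^2) + (0) - (1/tan(θ)^2) = 1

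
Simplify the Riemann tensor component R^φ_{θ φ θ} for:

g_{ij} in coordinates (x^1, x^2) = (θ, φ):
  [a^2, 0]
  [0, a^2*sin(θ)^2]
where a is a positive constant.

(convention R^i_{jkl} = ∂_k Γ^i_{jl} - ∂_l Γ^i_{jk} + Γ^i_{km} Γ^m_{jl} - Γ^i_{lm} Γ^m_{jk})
Non-zero Christoffel symbols (Γ^k_{ij} = Γ^k_{ji}):
Γ^θ_{φ φ} = -sin(2*θ)/2
Γ^φ_{θ φ} = 1/tan(θ)
R^φ_{θ φ θ} = ∂_φ Γ^φ_{θ θ} - ∂_θ Γ^φ_{θ φ} + Γ^φ_{φ m} Γ^m_{θ θ} - Γ^φ_{θ m} Γ^m_{θ φ}
  = (0) - (-1/sin(θ)^2) + (0) - (1/tan(θ)^2) = 1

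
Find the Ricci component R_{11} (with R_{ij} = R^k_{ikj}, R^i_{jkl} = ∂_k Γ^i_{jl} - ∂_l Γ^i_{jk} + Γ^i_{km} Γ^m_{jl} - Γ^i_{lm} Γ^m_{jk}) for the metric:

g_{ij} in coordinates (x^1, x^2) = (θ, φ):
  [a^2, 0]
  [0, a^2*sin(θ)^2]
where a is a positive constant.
Non-zero Christoffel symbols (Γ^k_{ij} = Γ^k_{ji}):
Γ^θ_{φ φ} = -sin(2*θ)/2
Γ^φ_{θ φ} = 1/tan(θ)
R^θ_{θ θ θ} = 0 (a repeated index in an antisymmetric pair)
R^φ_{θ φ θ} = ∂_φ Γ^φ_{θ θ} - ∂_θ Γ^φ_{θ φ} + Γ^φ_{φ m} Γ^m_{θ θ} - Γ^φ_{θ m} Γ^m_{θ φ}
  = (0) - (-1/sin(θ)^2) + (0) - (1/tan(θ)^2) = 1
R_{θθ} = R^θ_{θ θ θ} + R^φ_{θ φ θ} = (0) + (1) = 1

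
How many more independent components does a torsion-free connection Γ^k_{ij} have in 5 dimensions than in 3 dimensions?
Independent components in n dimensions: n × n(n+1)/2 = n^2(n+1)/2.
5D: 5 × 15 = 75
3D: 3 × 6 = 18
Difference = 75 - 18 = 57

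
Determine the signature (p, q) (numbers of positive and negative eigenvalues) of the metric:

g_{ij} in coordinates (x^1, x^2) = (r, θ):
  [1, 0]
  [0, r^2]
The metric is diagonal, so its eigenvalues are the diagonal entries: 1, r^2 (at a generic point, where coordinate-dependent entries are positive).
2 positive, 0 negative.
(2, 0) - Riemannian (positive definite)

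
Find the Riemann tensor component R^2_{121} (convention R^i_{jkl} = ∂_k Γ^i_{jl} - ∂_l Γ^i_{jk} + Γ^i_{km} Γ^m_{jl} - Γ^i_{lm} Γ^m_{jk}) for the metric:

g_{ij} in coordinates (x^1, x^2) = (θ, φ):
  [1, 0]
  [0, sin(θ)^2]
Non-zero Christoffel symbols (Γ^k_{ij} = Γ^k_{ji}):
Γ^θ_{φ φ} = -sin(2*θ)/2
Γ^φ_{θ φ} = 1/tan(θ)
R^φ_{θ φ θ} = ∂_φ Γ^φ_{θ θ} - ∂_θ Γ^φ_{θ φ} + Γ^φ_{φ m} Γ^m_{θ θ} - Γ^φ_{θ m} Γ^m_{θ φ}
  = (0) - (-1/sin(θ)^2) + (0) - (1/tan(θ)^2) = 1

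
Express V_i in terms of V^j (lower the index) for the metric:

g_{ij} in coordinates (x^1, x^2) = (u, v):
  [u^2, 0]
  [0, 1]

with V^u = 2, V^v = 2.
V_i = g_{ij} V^j:
V_u = (u^2)(2) + (0)(2) = 2*u^2
V_v = (0)(2) + (1)(2) = 2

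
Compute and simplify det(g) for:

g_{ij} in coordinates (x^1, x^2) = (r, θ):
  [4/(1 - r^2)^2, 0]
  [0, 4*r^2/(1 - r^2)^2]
For a 2×2 metric: det(g) = g_{11}·g_{22} - g_{12}·g_{21}
= (4/(1 - r^2)^2)·(4*r^2/(1 - r^2)^2) - (0)·(0)
= 16*r^2/(1 - r^2)^4 - 0
det(g) = 16*r^2/(1 - r^2)^4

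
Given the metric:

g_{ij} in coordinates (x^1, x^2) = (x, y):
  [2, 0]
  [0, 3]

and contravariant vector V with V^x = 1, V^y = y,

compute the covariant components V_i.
V_i = g_{ij} V^j:
V_x = (2)(1) + (0)(y) = 2
V_y = (0)(1) + (3)(y) = 3*y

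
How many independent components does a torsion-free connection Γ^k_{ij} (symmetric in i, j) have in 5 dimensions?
Γ^k_{ij} has n choices for the upper index and n(n+1)/2 independent symmetric lower index pairs.
Total = 5 × 5×6/2 = 5 × 15 = 75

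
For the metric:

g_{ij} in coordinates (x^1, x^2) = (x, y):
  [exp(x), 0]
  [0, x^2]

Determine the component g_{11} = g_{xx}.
With x^1 = x, x^2 = y, g_{11} = g_{xx} is the row-1, column-1 entry of the matrix.
g_{11} = exp(x)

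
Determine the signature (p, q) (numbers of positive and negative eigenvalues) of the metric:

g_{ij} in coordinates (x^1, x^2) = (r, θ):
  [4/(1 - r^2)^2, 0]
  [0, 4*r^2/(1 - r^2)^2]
The metric is diagonal, so its eigenvalues are the diagonal entries: 4/(1 - r^2)^2, 4*r^2/(1 - r^2)^2 (at a generic point, where coordinate-dependent entries are positive).
2 positive, 0 negative.
(2, 0) - Riemannian (positive definite)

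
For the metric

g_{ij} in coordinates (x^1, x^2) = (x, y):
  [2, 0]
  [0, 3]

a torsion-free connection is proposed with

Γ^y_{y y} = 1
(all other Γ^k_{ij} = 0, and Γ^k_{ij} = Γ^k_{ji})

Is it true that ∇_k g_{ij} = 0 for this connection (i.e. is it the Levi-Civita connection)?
Using ∇_k g_{ij} = ∂_k g_{ij} - Γ^m_{ki} g_{mj} - Γ^m_{kj} g_{im}:
∇_y g_{yy} = (0) - (3) - (3) = -6 ≠ 0
So the connection is not metric compatible (it is not the Levi-Civita connection).
No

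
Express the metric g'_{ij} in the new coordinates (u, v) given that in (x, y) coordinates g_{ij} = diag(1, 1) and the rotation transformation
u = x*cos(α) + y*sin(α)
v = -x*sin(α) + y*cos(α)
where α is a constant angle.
Invert the transformation: x = u*cos(α) - v*sin(α), y = u*sin(α) + v*cos(α)
g'_{ij} = (∂x^k/∂x'^i)(∂x^l/∂x'^j) g_{kl}; with g_{kl} = δ_{kl} this is Σ_k (∂x^k/∂x'^i)(∂x^k/∂x'^j).
Jacobian: ∂x/∂u = cos(α), ∂x/∂v = -sin(α), ∂y/∂u = sin(α), ∂y/∂v = cos(α)
g'_{uu} = (cos(α))(cos(α)) + (sin(α))(sin(α)) = 1
g'_{uv} = (cos(α))(-sin(α)) + (sin(α))(cos(α)) = 0
g'_{vv} = (-sin(α))(-sin(α)) + (cos(α))(cos(α)) = 1
g'_{ij} = diag(1, 1)
The Euclidean metric is invariant under rotations.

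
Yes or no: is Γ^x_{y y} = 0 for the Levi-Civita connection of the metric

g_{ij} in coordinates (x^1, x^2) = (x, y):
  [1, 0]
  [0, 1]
Γ^x_{y y} = (1/2) g^{xx} (∂_y g_{xy} + ∂_y g_{xy} - ∂_x g_{yy}) = (1/2)(1)((0) + (0) - (0)) = 0
This equals the proposed value 0.
Yes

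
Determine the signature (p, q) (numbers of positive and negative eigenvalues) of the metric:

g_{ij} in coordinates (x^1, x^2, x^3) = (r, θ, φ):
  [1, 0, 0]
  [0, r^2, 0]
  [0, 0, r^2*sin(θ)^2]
The metric is diagonal, so its eigenvalues are the diagonal entries: 1, r^2, r^2*sin(θ)^2 (at a generic point, where coordinate-dependent entries are positive).
3 positive, 0 negative.
(3, 0) - Riemannian (positive definite)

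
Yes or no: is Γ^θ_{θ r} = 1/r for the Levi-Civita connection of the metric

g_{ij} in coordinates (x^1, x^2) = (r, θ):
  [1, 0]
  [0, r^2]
Γ^θ_{θ r} = (1/2) g^{θθ} (∂_θ g_{θr} + ∂_r g_{θθ} - ∂_θ g_{θr}) = (1/2)(1/r^2)((0) + (2*r) - (0)) = 1/r
This equals the proposed value 1/r.
Yes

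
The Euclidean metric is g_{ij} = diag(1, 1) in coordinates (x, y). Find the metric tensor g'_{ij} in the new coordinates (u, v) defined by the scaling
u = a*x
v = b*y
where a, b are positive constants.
Invert the transformation: x = u/a, y = v/b
g'_{ij} = (∂x^k/∂x'^i)(∂x^l/∂x'^j) g_{kl}; with g_{kl} = δ_{kl} this is Σ_k (∂x^k/∂x'^i)(∂x^k/∂x'^j).
Jacobian: ∂x/∂u = 1/a, ∂x/∂v = 0, ∂y/∂u = 0, ∂y/∂v = 1/b
g'_{uu} = (1/a)(1/a) + (0)(0) = 1/a^2
g'_{uv} = (1/a)(0) + (0)(1/b) = 0
g'_{vv} = (0)(0) + (1/b)(1/b) = 1/b^2
g'_{ij} = diag(1/a^2, 1/b^2)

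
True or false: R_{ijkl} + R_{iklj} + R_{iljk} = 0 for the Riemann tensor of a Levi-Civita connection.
This is the first (algebraic) Bianchi identity.
True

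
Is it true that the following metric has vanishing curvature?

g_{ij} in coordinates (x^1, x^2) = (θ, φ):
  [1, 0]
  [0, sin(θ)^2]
Non-zero Christoffel symbols:
Γ^θ_{φ φ} = -sin(2*θ)/2
Γ^φ_{θ φ} = 1/tan(θ)
Ricci tensor: R_{θθ} = 1, R_{θφ} = 0, R_{φφ} = sin(θ)^2
The Ricci tensor is non-zero, so the Riemann tensor is non-zero: not flat.
No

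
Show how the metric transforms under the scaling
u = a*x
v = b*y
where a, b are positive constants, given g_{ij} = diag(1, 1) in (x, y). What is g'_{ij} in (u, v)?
Invert the transformation: x = u/a, y = v/b
g'_{ij} = (∂x^k/∂x'^i)(∂x^l/∂x'^j) g_{kl}; with g_{kl} = δ_{kl} this is Σ_k (∂x^k/∂x'^i)(∂x^k/∂x'^j).
Jacobian: ∂x/∂u = 1/a, ∂x/∂v = 0, ∂y/∂u = 0, ∂y/∂v = 1/b
g'_{uu} = (1/a)(1/a) + (0)(0) = 1/a^2
g'_{uv} = (1/a)(0) + (0)(1/b) = 0
g'_{vv} = (0)(0) + (1/b)(1/b) = 1/b^2
g'_{ij} = diag(1/a^2, 1/b^2)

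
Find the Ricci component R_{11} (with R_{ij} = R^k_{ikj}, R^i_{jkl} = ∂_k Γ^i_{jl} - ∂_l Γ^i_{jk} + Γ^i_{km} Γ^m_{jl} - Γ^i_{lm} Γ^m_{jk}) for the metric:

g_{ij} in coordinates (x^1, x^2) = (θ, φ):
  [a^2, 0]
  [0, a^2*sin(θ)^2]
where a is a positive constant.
Non-zero Christoffel symbols (Γ^k_{ij} = Γ^k_{ji}):
Γ^θ_{φ φ} = -sin(2*θ)/2
Γ^φ_{θ φ} = 1/tan(θ)
R^θ_{θ θ θ} = 0 (a repeated index in an antisymmetric pair)
R^φ_{θ φ θ} = ∂_φ Γ^φ_{θ θ} - ∂_θ Γ^φ_{θ φ} + Γ^φ_{φ m} Γ^m_{θ θ} - Γ^φ_{θ m} Γ^m_{θ φ}
  = (0) - (-1/sin(θ)^2) + (0) - (1/tan(θ)^2) = 1
R_{θθ} = R^θ_{θ θ θ} + R^φ_{θ φ θ} = (0) + (1) = 1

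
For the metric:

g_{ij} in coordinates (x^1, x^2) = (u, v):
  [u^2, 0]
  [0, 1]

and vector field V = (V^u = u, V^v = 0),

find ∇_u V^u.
Non-zero Christoffel symbols:
Γ^u_{u u} = 1/u
∇_u V^u = ∂_u V^u + Γ^u_{u j} V^j
  = (1) + (1/u)(u) + (0)(0)
  = 2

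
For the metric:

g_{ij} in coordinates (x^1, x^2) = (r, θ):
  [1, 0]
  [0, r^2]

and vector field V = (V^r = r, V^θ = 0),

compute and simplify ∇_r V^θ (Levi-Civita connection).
Non-zero Christoffel symbols:
Γ^r_{θ θ} = -r
Γ^θ_{r θ} = 1/r
∇_r V^θ = ∂_r V^θ + Γ^θ_{r j} V^j
  = (0) + (0)(r) + (1/r)(0)
  = 0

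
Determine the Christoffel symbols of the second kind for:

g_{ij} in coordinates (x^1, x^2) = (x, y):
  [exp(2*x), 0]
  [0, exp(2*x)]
Using Γ^k_{ij} = (1/2) g^{km} (∂_i g_{mj} + ∂_j g_{mi} - ∂_m g_{ij}); the metric is diagonal, so only the m = k term contributes.
Non-zero symbols (using the symmetry Γ^k_{ij} = Γ^k_{ji}):
Γ^x_{x x} = (1/2) g^{xx} (∂_x g_{xx} + ∂_x g_{xx} - ∂_x g_{xx}) = (1/2)(exp(-2*x))((2*exp(2*x)) + (2*exp(2*x)) - (2*exp(2*x))) = 1
Γ^x_{y y} = (1/2) g^{xx} (∂_y g_{xy} + ∂_y g_{xy} - ∂_x g_{yy}) = (1/2)(exp(-2*x))((0) + (0) - (2*exp(2*x))) = -1
Γ^y_{x y} = (1/2) g^{yy} (∂_x g_{yy} + ∂_y g_{yx} - ∂_y g_{xy}) = (1/2)(exp(-2*x))((2*exp(2*x)) + (0) - (0)) = 1
All other Christoffel symbols are zero.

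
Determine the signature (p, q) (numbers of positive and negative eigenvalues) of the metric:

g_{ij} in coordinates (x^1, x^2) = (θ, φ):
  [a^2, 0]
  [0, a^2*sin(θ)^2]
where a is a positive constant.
The metric is diagonal, so its eigenvalues are the diagonal entries: a^2, a^2*sin(θ)^2 (at a generic point, where coordinate-dependent entries are positive).
2 positive, 0 negative.
(2, 0) - Riemannian (positive definite)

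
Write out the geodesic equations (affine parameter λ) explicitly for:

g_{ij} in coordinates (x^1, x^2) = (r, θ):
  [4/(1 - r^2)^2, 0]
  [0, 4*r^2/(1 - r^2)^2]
Geodesic equation: d^2x^k/dλ^2 + Γ^k_{ij} (dx^i/dλ)(dx^j/dλ) = 0.
Non-zero Christoffel symbols:
Γ^r_{r r} = 2*r/(1 - r^2)
Γ^r_{θ θ} = (r^3 + r)/(r^2 - 1)
Γ^θ_{r θ} = (-r^2 - 1)/(r^3 - r)
Substituting (the symmetric pair Γ^k_{ij}, Γ^k_{ji} combines into a factor 2):
d^2r/dλ^2 + (2*r/(1 - r^2)) (dr/dλ)^2 + ((r^3 + r)/(r^2 - 1)) (dθ/dλ)^2 = 0
d^2θ/dλ^2 + ((-2*r^2 - 2)/(r^3 - r)) (dr/dλ)(dθ/dλ) = 0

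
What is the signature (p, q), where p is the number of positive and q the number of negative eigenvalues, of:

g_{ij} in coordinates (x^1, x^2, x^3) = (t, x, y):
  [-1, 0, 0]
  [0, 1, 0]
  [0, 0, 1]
The metric is diagonal, so its eigenvalues are the diagonal entries: -1, 1, 1 (at a generic point, where coordinate-dependent entries are positive).
2 positive, 1 negative.
(2, 1) - Lorentzian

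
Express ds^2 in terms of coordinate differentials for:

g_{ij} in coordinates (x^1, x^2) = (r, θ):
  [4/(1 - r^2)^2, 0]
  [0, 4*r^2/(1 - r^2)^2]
ds^2 = g_{ij} dx^i dx^j; only the non-zero components contribute.
ds^2 = (4/(1 - r^2)^2) dr^2 + (4*r^2/(1 - r^2)^2) dθ^2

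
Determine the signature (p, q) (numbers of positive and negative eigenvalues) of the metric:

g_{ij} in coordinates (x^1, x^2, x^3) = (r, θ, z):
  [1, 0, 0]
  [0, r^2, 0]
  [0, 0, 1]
The metric is diagonal, so its eigenvalues are the diagonal entries: 1, r^2, 1 (at a generic point, where coordinate-dependent entries are positive).
3 positive, 0 negative.
(3, 0) - Riemannian (positive definite)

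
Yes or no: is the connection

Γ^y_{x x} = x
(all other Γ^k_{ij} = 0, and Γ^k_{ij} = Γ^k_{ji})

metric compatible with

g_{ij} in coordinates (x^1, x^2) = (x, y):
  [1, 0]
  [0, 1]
Using ∇_k g_{ij} = ∂_k g_{ij} - Γ^m_{ki} g_{mj} - Γ^m_{kj} g_{im}:
∇_x g_{xy} = (0) - (x) - (0) = -x ≠ 0
So the connection is not metric compatible (it is not the Levi-Civita connection).
No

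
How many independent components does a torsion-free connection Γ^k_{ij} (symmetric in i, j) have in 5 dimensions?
Γ^k_{ij} has n choices for the upper index and n(n+1)/2 independent symmetric lower index pairs.
Total = 5 × 5×6/2 = 5 × 15 = 75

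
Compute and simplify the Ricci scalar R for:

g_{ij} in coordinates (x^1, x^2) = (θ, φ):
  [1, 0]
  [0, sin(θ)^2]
Non-zero Christoffel symbols (Γ^k_{ij} = Γ^k_{ji}):
Γ^θ_{φ φ} = -sin(2*θ)/2
Γ^φ_{θ φ} = 1/tan(θ)
Ricci tensor (R_{ij} = R^k_{ikj}): R_{θθ} = 1, R_{θφ} = 0, R_{φφ} = sin(θ)^2
Inverse metric: g^{θθ} = 1, g^{φφ} = 1/sin(θ)^2
R = g^{ij} R_{ij} = (1)(1) + (1/sin(θ)^2)(sin(θ)^2) = 2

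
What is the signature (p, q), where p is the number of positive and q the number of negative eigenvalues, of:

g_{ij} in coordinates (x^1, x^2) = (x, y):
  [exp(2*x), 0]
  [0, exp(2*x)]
The metric is diagonal, so its eigenvalues are the diagonal entries: exp(2*x), exp(2*x) (at a generic point, where coordinate-dependent entries are positive).
2 positive, 0 negative.
(2, 0) - Riemannian (positive definite)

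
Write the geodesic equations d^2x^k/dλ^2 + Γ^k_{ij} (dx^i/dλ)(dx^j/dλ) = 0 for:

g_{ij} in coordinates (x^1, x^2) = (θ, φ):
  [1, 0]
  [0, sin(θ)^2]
Geodesic equation: d^2x^k/dλ^2 + Γ^k_{ij} (dx^i/dλ)(dx^j/dλ) = 0.
Non-zero Christoffel symbols:
Γ^θ_{φ φ} = -sin(2*θ)/2
Γ^φ_{θ φ} = 1/tan(θ)
Substituting (the symmetric pair Γ^k_{ij}, Γ^k_{ji} combines into a factor 2):
d^2θ/dλ^2 - (sin(2*θ)/2) (dφ/dλ)^2 = 0
d^2φ/dλ^2 + (2/tan(θ)) (dθ/dλ)(dφ/dλ) = 0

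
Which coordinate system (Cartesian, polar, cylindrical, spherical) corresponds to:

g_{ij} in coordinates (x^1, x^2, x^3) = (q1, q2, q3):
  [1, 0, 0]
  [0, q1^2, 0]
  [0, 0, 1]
The line element ds^2 = dq1^2 + q1^2 dq2^2 + dq3^2 is dr^2 + r^2 dθ^2 + dz^2 with q1 = r, q2 = θ, q3 = z.
cylindrical coordinates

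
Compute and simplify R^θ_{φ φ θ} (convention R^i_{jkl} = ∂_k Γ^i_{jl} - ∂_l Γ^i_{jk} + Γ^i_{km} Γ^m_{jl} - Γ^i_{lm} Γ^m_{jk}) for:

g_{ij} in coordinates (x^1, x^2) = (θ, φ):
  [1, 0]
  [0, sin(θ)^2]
Non-zero Christoffel symbols (Γ^k_{ij} = Γ^k_{ji}):
Γ^θ_{φ φ} = -sin(2*θ)/2
Γ^φ_{θ φ} = 1/tan(θ)
R^θ_{φ φ θ} = ∂_φ Γ^θ_{φ θ} - ∂_θ Γ^θ_{φ φ} + Γ^θ_{φ m} Γ^m_{φ θ} - Γ^θ_{θ m} Γ^m_{φ φ}
  = (0) - (-cos(2*θ)) + (-cos(θ)^2) - (0) = -sin(θ)^2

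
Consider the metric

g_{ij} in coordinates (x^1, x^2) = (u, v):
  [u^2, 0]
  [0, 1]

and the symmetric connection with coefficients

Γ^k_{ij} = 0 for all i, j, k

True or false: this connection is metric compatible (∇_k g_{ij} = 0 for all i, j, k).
Using ∇_k g_{ij} = ∂_k g_{ij} - Γ^m_{ki} g_{mj} - Γ^m_{kj} g_{im}:
∇_u g_{uu} = (2*u) - (0) - (0) = 2*u ≠ 0
So the connection is not metric compatible (it is not the Levi-Civita connection).
False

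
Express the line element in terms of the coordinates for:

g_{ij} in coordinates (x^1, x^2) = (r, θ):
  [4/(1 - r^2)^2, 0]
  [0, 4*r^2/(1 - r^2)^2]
ds^2 = g_{ij} dx^i dx^j; only the non-zero components contribute.
ds^2 = (4/(1 - r^2)^2) dr^2 + (4*r^2/(1 - r^2)^2) dθ^2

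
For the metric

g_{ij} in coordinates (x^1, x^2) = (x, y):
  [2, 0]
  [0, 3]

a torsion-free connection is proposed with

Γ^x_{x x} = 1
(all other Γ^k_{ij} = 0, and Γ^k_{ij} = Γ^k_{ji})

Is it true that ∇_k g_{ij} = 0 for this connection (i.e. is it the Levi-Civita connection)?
Using ∇_k g_{ij} = ∂_k g_{ij} - Γ^m_{ki} g_{mj} - Γ^m_{kj} g_{im}:
∇_x g_{xx} = (0) - (2) - (2) = -4 ≠ 0
So the connection is not metric compatible (it is not the Levi-Civita connection).
No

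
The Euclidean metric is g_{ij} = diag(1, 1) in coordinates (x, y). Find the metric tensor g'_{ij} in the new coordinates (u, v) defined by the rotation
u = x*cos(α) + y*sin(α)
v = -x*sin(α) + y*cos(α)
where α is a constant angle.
Invert the transformation: x = u*cos(α) - v*sin(α), y = u*sin(α) + v*cos(α)
g'_{ij} = (∂x^k/∂x'^i)(∂x^l/∂x'^j) g_{kl}; with g_{kl} = δ_{kl} this is Σ_k (∂x^k/∂x'^i)(∂x^k/∂x'^j).
Jacobian: ∂x/∂u = cos(α), ∂x/∂v = -sin(α), ∂y/∂u = sin(α), ∂y/∂v = cos(α)
g'_{uu} = (cos(α))(cos(α)) + (sin(α))(sin(α)) = 1
g'_{uv} = (cos(α))(-sin(α)) + (sin(α))(cos(α)) = 0
g'_{vv} = (-sin(α))(-sin(α)) + (cos(α))(cos(α)) = 1
g'_{ij} = diag(1, 1)
The Euclidean metric is invariant under rotations.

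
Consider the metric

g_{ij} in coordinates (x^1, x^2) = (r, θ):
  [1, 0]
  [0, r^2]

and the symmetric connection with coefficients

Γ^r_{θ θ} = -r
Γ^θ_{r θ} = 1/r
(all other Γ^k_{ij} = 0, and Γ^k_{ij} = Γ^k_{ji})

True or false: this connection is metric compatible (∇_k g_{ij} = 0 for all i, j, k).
Using ∇_k g_{ij} = ∂_k g_{ij} - Γ^m_{ki} g_{mj} - Γ^m_{kj} g_{im}:
e.g. ∇_r g_{θθ} = (2*r) - (r) - (r) = 0
Every component ∇_k g_{ij} vanishes: the connection is metric compatible.
True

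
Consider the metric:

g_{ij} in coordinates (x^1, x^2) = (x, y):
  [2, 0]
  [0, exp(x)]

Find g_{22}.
With x^1 = x, x^2 = y, g_{22} = g_{yy} is the row-2, column-2 entry of the matrix.
g_{22} = exp(x)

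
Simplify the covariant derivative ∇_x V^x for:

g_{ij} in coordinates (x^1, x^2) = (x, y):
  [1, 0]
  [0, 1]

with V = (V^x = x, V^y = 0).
All Christoffel symbols are zero.
∇_x V^x = ∂_x V^x + Γ^x_{x j} V^j
  = (1) + (0)(x) + (0)(0)
  = 1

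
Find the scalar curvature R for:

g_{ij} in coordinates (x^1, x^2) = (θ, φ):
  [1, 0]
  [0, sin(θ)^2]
Non-zero Christoffel symbols (Γ^k_{ij} = Γ^k_{ji}):
Γ^θ_{φ φ} = -sin(2*θ)/2
Γ^φ_{θ φ} = 1/tan(θ)
Ricci tensor (R_{ij} = R^k_{ikj}): R_{θθ} = 1, R_{θφ} = 0, R_{φφ} = sin(θ)^2
Inverse metric: g^{θθ} = 1, g^{φφ} = 1/sin(θ)^2
R = g^{ij} R_{ij} = (1)(1) + (1/sin(θ)^2)(sin(θ)^2) = 2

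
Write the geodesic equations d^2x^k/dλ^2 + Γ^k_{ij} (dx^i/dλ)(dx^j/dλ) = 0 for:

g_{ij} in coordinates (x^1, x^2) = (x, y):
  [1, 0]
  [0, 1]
Geodesic equation: d^2x^k/dλ^2 + Γ^k_{ij} (dx^i/dλ)(dx^j/dλ) = 0.
All Christoffel symbols vanish, so the geodesics are straight lines:
d^2x/dλ^2 = 0
d^2y/dλ^2 = 0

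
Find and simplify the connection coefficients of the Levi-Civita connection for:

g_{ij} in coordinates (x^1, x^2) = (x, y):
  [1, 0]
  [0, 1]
Using Γ^k_{ij} = (1/2) g^{km} (∂_i g_{mj} + ∂_j g_{mi} - ∂_m g_{ij}); the metric is diagonal, so only the m = k term contributes.
Every metric component is constant, so all ∂_m g_{ij} = 0 and every Christoffel symbol vanishes.
All Christoffel symbols are zero.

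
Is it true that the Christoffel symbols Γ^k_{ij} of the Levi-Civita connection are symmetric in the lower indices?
The Levi-Civita connection is torsion-free, which is exactly Γ^k_{ij} = Γ^k_{ji}.
Yes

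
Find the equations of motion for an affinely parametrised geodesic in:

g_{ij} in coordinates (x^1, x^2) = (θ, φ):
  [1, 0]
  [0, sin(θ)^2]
Geodesic equation: d^2x^k/dλ^2 + Γ^k_{ij} (dx^i/dλ)(dx^j/dλ) = 0.
Non-zero Christoffel symbols:
Γ^θ_{φ φ} = -sin(2*θ)/2
Γ^φ_{θ φ} = 1/tan(θ)
Substituting (the symmetric pair Γ^k_{ij}, Γ^k_{ji} combines into a factor 2):
d^2θ/dλ^2 - (sin(2*θ)/2) (dφ/dλ)^2 = 0
d^2φ/dλ^2 + (2/tan(θ)) (dθ/dλ)(dφ/dλ) = 0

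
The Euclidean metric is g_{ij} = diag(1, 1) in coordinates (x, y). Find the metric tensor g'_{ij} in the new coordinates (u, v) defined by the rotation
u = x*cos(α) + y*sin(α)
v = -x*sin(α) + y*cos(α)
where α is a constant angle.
Invert the transformation: x = u*cos(α) - v*sin(α), y = u*sin(α) + v*cos(α)
g'_{ij} = (∂x^k/∂x'^i)(∂x^l/∂x'^j) g_{kl}; with g_{kl} = δ_{kl} this is Σ_k (∂x^k/∂x'^i)(∂x^k/∂x'^j).
Jacobian: ∂x/∂u = cos(α), ∂x/∂v = -sin(α), ∂y/∂u = sin(α), ∂y/∂v = cos(α)
g'_{uu} = (cos(α))(cos(α)) + (sin(α))(sin(α)) = 1
g'_{uv} = (cos(α))(-sin(α)) + (sin(α))(cos(α)) = 0
g'_{vv} = (-sin(α))(-sin(α)) + (cos(α))(cos(α)) = 1
g'_{ij} = diag(1, 1)
The Euclidean metric is invariant under rotations.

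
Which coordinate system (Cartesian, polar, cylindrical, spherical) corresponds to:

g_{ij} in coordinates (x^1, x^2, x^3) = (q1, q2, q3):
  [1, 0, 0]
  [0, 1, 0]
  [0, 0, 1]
All components are constant and the metric is the identity, i.e. orthonormal rectilinear coordinates.
Cartesian (3D) coordinates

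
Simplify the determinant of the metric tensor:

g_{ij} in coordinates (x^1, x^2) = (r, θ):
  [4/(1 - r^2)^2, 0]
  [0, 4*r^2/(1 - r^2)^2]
For a 2×2 metric: det(g) = g_{11}·g_{22} - g_{12}·g_{21}
= (4/(1 - r^2)^2)·(4*r^2/(1 - r^2)^2) - (0)·(0)
= 16*r^2/(1 - r^2)^4 - 0
det(g) = 16*r^2/(1 - r^2)^4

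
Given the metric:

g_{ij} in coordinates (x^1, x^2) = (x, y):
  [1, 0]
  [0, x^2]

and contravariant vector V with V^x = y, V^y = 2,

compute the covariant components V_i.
V_i = g_{ij} V^j:
V_x = (1)(y) + (0)(2) = y
V_y = (0)(y) + (x^2)(2) = 2*x^2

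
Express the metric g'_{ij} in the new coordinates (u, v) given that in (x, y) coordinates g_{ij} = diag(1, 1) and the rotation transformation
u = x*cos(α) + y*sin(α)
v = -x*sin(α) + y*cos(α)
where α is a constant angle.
Invert the transformation: x = u*cos(α) - v*sin(α), y = u*sin(α) + v*cos(α)
g'_{ij} = (∂x^k/∂x'^i)(∂x^l/∂x'^j) g_{kl}; with g_{kl} = δ_{kl} this is Σ_k (∂x^k/∂x'^i)(∂x^k/∂x'^j).
Jacobian: ∂x/∂u = cos(α), ∂x/∂v = -sin(α), ∂y/∂u = sin(α), ∂y/∂v = cos(α)
g'_{uu} = (cos(α))(cos(α)) + (sin(α))(sin(α)) = 1
g'_{uv} = (cos(α))(-sin(α)) + (sin(α))(cos(α)) = 0
g'_{vv} = (-sin(α))(-sin(α)) + (cos(α))(cos(α)) = 1
g'_{ij} = diag(1, 1)
The Euclidean metric is invariant under rotations.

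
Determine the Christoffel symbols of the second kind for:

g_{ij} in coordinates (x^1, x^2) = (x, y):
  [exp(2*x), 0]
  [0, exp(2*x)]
Using Γ^k_{ij} = (1/2) g^{km} (∂_i g_{mj} + ∂_j g_{mi} - ∂_m g_{ij}); the metric is diagonal, so only the m = k term contributes.
Non-zero symbols (using the symmetry Γ^k_{ij} = Γ^k_{ji}):
Γ^x_{x x} = (1/2) g^{xx} (∂_x g_{xx} + ∂_x g_{xx} - ∂_x g_{xx}) = (1/2)(exp(-2*x))((2*exp(2*x)) + (2*exp(2*x)) - (2*exp(2*x))) = 1
Γ^x_{y y} = (1/2) g^{xx} (∂_y g_{xy} + ∂_y g_{xy} - ∂_x g_{yy}) = (1/2)(exp(-2*x))((0) + (0) - (2*exp(2*x))) = -1
Γ^y_{x y} = (1/2) g^{yy} (∂_x g_{yy} + ∂_y g_{yx} - ∂_y g_{xy}) = (1/2)(exp(-2*x))((2*exp(2*x)) + (0) - (0)) = 1
All other Christoffel symbols are zero.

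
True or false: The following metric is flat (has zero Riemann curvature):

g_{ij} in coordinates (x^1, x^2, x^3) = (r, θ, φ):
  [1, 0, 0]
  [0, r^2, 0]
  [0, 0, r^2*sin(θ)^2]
Non-zero Christoffel symbols:
Γ^r_{θ θ} = -r
Γ^r_{φ φ} = -r*sin(θ)^2
Γ^θ_{r θ} = 1/r
Γ^θ_{φ φ} = -sin(2*θ)/2
Γ^φ_{r φ} = 1/r
Γ^φ_{θ φ} = 1/tan(θ)
Ricci tensor: R_{rr} = 0, R_{rθ} = 0, R_{rφ} = 0, R_{θθ} = 0, R_{θφ} = 0, R_{φφ} = 0
All R_{ij} vanish; in 3 dimensions the Riemann tensor is fully determined by the Ricci tensor, so R^i_{jkl} = 0: the metric is flat (curvilinear coordinates on flat space).
True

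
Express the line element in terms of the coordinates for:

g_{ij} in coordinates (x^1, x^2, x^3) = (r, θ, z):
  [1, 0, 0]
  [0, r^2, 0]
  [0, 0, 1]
ds^2 = g_{ij} dx^i dx^j; only the non-zero components contribute.
ds^2 = dr^2 + r^2 dθ^2 + dz^2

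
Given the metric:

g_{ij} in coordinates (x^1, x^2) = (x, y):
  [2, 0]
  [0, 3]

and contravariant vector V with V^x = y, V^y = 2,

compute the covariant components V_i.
V_i = g_{ij} V^j:
V_x = (2)(y) + (0)(2) = 2*y
V_y = (0)(y) + (3)(2) = 6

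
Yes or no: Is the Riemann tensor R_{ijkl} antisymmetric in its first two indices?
R_{ijkl} = -R_{jikl} (follows from metric compatibility).
Yes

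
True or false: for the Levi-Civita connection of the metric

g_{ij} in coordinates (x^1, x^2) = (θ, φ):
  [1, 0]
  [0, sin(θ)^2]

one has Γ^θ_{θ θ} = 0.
Γ^θ_{θ θ} = (1/2) g^{θθ} (∂_θ g_{θθ} + ∂_θ g_{θθ} - ∂_θ g_{θθ}) = (1/2)(1)((0) + (0) - (0)) = 0
This equals the proposed value 0.
True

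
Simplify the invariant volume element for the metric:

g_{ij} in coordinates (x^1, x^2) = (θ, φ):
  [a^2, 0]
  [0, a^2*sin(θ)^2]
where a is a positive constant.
det(g) = a^4*sin(θ)^2
√|det(g)| = a^2*sin(θ) (taking 0 < θ < π so that |sin(θ)| = sin(θ))
Volume element: dV = a^2*sin(θ) dθ dφ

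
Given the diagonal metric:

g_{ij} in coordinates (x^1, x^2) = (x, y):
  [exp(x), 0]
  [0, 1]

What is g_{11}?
With x^1 = x, x^2 = y, g_{11} = g_{xx} is the row-1, column-1 entry of the matrix.
g_{11} = exp(x)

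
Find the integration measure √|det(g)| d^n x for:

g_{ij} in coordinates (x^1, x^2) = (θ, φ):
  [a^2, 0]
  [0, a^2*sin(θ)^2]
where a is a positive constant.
det(g) = a^4*sin(θ)^2
√|det(g)| = a^2*sin(θ) (taking 0 < θ < π so that |sin(θ)| = sin(θ))
Volume element: dV = a^2*sin(θ) dθ dφ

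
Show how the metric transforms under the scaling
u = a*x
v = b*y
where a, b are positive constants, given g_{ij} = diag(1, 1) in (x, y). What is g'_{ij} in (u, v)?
Invert the transformation: x = u/a, y = v/b
g'_{ij} = (∂x^k/∂x'^i)(∂x^l/∂x'^j) g_{kl}; with g_{kl} = δ_{kl} this is Σ_k (∂x^k/∂x'^i)(∂x^k/∂x'^j).
Jacobian: ∂x/∂u = 1/a, ∂x/∂v = 0, ∂y/∂u = 0, ∂y/∂v = 1/b
g'_{uu} = (1/a)(1/a) + (0)(0) = 1/a^2
g'_{uv} = (1/a)(0) + (0)(1/b) = 0
g'_{vv} = (0)(0) + (1/b)(1/b) = 1/b^2
g'_{ij} = diag(1/a^2, 1/b^2)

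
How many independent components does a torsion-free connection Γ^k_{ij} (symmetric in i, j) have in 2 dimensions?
Γ^k_{ij} has n choices for the upper index and n(n+1)/2 independent symmetric lower index pairs.
Total = 2 × 2×3/2 = 2 × 3 = 6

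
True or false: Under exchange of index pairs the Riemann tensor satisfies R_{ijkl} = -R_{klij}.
The pair-exchange symmetry has a plus sign: R_{ijkl} = +R_{klij}.
False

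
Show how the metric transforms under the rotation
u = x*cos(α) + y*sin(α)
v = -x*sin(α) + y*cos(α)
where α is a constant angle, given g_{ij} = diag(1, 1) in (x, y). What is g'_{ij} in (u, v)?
Invert the transformation: x = u*cos(α) - v*sin(α), y = u*sin(α) + v*cos(α)
g'_{ij} = (∂x^k/∂x'^i)(∂x^l/∂x'^j) g_{kl}; with g_{kl} = δ_{kl} this is Σ_k (∂x^k/∂x'^i)(∂x^k/∂x'^j).
Jacobian: ∂x/∂u = cos(α), ∂x/∂v = -sin(α), ∂y/∂u = sin(α), ∂y/∂v = cos(α)
g'_{uu} = (cos(α))(cos(α)) + (sin(α))(sin(α)) = 1
g'_{uv} = (cos(α))(-sin(α)) + (sin(α))(cos(α)) = 0
g'_{vv} = (-sin(α))(-sin(α)) + (cos(α))(cos(α)) = 1
g'_{ij} = diag(1, 1)
The Euclidean metric is invariant under rotations.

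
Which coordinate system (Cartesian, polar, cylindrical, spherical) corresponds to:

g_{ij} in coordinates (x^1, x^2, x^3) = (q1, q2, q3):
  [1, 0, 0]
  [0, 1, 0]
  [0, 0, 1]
All components are constant and the metric is the identity, i.e. orthonormal rectilinear coordinates.
Cartesian (3D) coordinates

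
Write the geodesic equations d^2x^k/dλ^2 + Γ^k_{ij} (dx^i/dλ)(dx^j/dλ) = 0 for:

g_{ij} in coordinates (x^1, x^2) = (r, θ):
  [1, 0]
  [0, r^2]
Geodesic equation: d^2x^k/dλ^2 + Γ^k_{ij} (dx^i/dλ)(dx^j/dλ) = 0.
Non-zero Christoffel symbols:
Γ^r_{θ θ} = -r
Γ^θ_{r θ} = 1/r
Substituting (the symmetric pair Γ^k_{ij}, Γ^k_{ji} combines into a factor 2):
d^2r/dλ^2 - r (dθ/dλ)^2 = 0
d^2θ/dλ^2 + (2/r) (dr/dλ)(dθ/dλ) = 0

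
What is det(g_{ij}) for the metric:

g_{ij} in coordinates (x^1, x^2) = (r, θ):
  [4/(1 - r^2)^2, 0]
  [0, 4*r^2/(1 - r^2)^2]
For a 2×2 metric: det(g) = g_{11}·g_{22} - g_{12}·g_{21}
= (4/(1 - r^2)^2)·(4*r^2/(1 - r^2)^2) - (0)·(0)
= 16*r^2/(1 - r^2)^4 - 0
det(g) = 16*r^2/(1 - r^2)^4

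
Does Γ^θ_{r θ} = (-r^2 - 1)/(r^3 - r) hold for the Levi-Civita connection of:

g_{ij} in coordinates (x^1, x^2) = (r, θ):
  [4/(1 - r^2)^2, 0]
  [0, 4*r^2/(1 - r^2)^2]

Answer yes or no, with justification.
Γ^θ_{r θ} = (1/2) g^{θθ} (∂_r g_{θθ} + ∂_θ g_{θr} - ∂_θ g_{rθ}) = (1/2)((1 - r^2)^2/(4*r^2))((-8*(r^3 + r)/(r^2 - 1)^3) + (0) - (0)) = (-r^2 - 1)/(r^3 - r)
This equals the proposed value (-r^2 - 1)/(r^3 - r).
Yes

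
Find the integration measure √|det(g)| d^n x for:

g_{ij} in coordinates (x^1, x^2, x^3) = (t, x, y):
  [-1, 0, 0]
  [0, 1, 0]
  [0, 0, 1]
det(g) = -1
√|det(g)| = 1
Volume element: dV = 1 dt dx dy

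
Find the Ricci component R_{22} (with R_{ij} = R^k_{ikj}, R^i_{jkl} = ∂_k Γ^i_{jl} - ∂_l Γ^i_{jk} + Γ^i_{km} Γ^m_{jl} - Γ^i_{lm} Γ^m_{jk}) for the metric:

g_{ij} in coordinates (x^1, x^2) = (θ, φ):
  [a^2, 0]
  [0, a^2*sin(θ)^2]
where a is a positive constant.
Non-zero Christoffel symbols (Γ^k_{ij} = Γ^k_{ji}):
Γ^θ_{φ φ} = -sin(2*θ)/2
Γ^φ_{θ φ} = 1/tan(θ)
R^θ_{φ θ φ} = ∂_θ Γ^θ_{φ φ} - ∂_φ Γ^θ_{φ θ} + Γ^θ_{θ m} Γ^m_{φ φ} - Γ^θ_{φ m} Γ^m_{φ θ}
  = (-cos(2*θ)) - (0) + (0) - (-cos(θ)^2) = sin(θ)^2
R^φ_{φ φ φ} = 0 (a repeated index in an antisymmetric pair)
R_{φφ} = R^θ_{φ θ φ} + R^φ_{φ φ φ} = (sin(θ)^2) + (0) = sin(θ)^2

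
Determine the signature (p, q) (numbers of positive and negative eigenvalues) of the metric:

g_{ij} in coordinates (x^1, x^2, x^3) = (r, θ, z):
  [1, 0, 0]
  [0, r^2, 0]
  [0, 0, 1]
The metric is diagonal, so its eigenvalues are the diagonal entries: 1, r^2, 1 (at a generic point, where coordinate-dependent entries are positive).
3 positive, 0 negative.
(3, 0) - Riemannian (positive definite)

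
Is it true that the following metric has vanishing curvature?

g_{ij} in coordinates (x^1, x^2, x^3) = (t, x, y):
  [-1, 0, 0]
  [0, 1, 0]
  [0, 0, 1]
All metric components are constant, so every Christoffel symbol vanishes and R^i_{jkl} = 0.
Yes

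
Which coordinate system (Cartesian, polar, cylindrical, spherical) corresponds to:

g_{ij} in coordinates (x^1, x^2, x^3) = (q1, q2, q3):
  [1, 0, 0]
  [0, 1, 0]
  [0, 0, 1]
All components are constant and the metric is the identity, i.e. orthonormal rectilinear coordinates.
Cartesian (3D) coordinates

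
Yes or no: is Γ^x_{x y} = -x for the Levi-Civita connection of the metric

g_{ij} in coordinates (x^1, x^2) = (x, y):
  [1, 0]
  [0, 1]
Γ^x_{x y} = (1/2) g^{xx} (∂_x g_{xy} + ∂_y g_{xx} - ∂_x g_{xy}) = (1/2)(1)((0) + (0) - (0)) = 0
This differs from the proposed value -x.
No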